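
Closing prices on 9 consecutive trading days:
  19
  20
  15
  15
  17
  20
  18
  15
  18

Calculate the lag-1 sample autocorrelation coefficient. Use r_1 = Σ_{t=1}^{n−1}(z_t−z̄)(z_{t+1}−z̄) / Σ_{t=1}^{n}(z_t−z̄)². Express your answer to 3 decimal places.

Mean z̄ = (19 + 20 + 15 + 15 + 17 + 20 + 18 + 15 + 18)/9 = 17.4444
Numerator Σ_{t=1}^{8}(z_t−z̄)(z_{t+1}−z̄) = 2.3580
Denominator Σ(z_t−z̄)² = 34.2222
r_1 = 2.3580 / 34.2222 = 0.069

0.069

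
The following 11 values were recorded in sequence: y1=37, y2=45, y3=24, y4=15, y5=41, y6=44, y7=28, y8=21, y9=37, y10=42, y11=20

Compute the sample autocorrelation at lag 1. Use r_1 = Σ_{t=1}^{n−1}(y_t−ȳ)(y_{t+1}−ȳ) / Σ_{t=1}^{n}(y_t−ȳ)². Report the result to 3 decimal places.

Mean ȳ = (37 + 45 + 24 + 15 + 41 + 44 + 28 + 21 + 37 + 42 + 20)/11 = 32.1818
Numerator Σ_{t=1}^{10}(y_t−ȳ)(y_{t+1}−ȳ) = -78.6694
Denominator Σ(y_t−ȳ)² = 1177.6364
r_1 = -78.6694 / 1177.6364 = -0.067

-0.067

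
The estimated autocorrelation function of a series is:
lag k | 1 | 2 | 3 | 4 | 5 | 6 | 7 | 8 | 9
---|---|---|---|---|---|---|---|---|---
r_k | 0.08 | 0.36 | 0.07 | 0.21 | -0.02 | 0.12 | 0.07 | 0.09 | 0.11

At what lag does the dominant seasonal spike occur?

2

The largest autocorrelation is r_2 = 0.36, with a weaker echo at lag 4 (0.21); the remaining lags stay at or below 0.12.
The dominant spike at lag 2 indicates a seasonal period of 2.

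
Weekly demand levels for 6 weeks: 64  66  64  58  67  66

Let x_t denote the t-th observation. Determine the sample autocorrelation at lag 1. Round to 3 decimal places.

Mean x̄ = (64 + 66 + 64 + 58 + 67 + 66)/6 = 64.1667
Deviations from mean: -0.1667, 1.8333, -0.1667, -6.1667, 2.8333, 1.8333
Numerator Σ_{t=1}^{5}(x_t−x̄)(x_{t+1}−x̄) = -11.8611
Denominator Σ(x_t−x̄)² = 52.8333
r_1 = -11.8611 / 52.8333 = -0.225

-0.225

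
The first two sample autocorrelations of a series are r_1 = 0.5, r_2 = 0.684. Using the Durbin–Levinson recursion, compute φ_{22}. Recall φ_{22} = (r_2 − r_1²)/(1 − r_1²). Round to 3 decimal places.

φ_{22} = (r_2 − r_1²) / (1 − r_1²)
r_1² = (0.5)² = 0.25
Numerator = 0.684 − 0.2500 = 0.4340; denominator = 1 − 0.2500 = 0.7500
φ_{22} = 0.4340 / 0.7500 = 0.579

0.579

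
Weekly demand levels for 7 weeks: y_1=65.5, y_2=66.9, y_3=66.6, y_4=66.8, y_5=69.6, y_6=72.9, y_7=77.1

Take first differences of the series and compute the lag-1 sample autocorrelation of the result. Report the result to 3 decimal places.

First differences Δy: 1.4, -0.3, 0.2, 2.8, 3.3, 4.2
Mean of differences = 1.9333
Numerator Σ(Δy_t−Δȳ)(Δy_{t+1}−Δȳ) = 7.8422
Denominator Σ(Δy_t−Δȳ)² = 16.0333
r_1(Δy) = 7.8422 / 16.0333 = 0.489

0.489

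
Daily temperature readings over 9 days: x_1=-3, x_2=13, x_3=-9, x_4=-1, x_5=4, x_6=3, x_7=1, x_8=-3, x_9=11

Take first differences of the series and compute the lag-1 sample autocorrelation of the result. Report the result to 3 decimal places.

-0.503

First differences Δx: 16, -22, 8, 5, -1, -2, -4, 14
Mean of differences = 1.7500
Numerator Σ(Δx_t−Δx̄)(Δx_{t+1}−Δx̄) = -514.0625
Denominator Σ(Δx_t−Δx̄)² = 1021.5000
r_1(Δx) = -514.0625 / 1021.5000 = -0.503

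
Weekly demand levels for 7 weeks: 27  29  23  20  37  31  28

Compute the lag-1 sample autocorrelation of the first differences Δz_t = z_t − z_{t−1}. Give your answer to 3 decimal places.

-0.338

First differences Δz: 2, -6, -3, 17, -6, -3
Mean of differences = 0.1667
Numerator Σ(Δz_t−Δz̄)(Δz_{t+1}−Δz̄) = -129.3611
Denominator Σ(Δz_t−Δz̄)² = 382.8333
r_1(Δz) = -129.3611 / 382.8333 = -0.338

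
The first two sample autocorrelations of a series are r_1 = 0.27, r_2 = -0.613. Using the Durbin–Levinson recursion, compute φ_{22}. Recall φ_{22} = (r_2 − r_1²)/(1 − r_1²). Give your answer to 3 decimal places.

-0.740

φ_{22} = (r_2 − r_1²) / (1 − r_1²)
r_1² = (0.27)² = 0.0729
Numerator = -0.613 − 0.0729 = -0.6859; denominator = 1 − 0.0729 = 0.9271
φ_{22} = -0.6859 / 0.9271 = -0.740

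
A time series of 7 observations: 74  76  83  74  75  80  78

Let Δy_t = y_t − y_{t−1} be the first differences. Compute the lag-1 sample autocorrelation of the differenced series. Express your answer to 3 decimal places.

-0.410

First differences Δy: 2, 7, -9, 1, 5, -2
Mean of differences = 0.6667
Numerator Σ(Δy_t−Δȳ)(Δy_{t+1}−Δȳ) = -66.1111
Denominator Σ(Δy_t−Δȳ)² = 161.3333
r_1(Δy) = -66.1111 / 161.3333 = -0.410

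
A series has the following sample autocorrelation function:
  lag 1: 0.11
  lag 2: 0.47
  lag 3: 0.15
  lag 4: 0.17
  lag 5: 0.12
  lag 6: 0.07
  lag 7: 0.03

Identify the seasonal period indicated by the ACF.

2

The largest autocorrelation is r_2 = 0.47, with a weaker echo at lag 4 (0.17); the remaining lags stay at or below 0.15.
The dominant spike at lag 2 indicates a seasonal period of 2.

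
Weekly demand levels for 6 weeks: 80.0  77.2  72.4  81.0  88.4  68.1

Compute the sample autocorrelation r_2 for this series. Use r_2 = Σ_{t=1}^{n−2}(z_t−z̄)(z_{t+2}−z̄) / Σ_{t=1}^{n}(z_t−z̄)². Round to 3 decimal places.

-0.406

Mean z̄ = (80.0 + 77.2 + 72.4 + 81.0 + 88.4 + 68.1)/6 = 77.8500
Deviations from mean: 2.1500, -0.6500, -5.4500, 3.1500, 10.5500, -9.7500
Σ(z_t−z̄)(z_{t+2}−z̄) = (-11.7175) + (-2.0475) + (-57.4975) + (-30.7125) = -101.9750
Denominator Σ(z_t−z̄)² = 251.0350
r_2 = -101.9750 / 251.0350 = -0.406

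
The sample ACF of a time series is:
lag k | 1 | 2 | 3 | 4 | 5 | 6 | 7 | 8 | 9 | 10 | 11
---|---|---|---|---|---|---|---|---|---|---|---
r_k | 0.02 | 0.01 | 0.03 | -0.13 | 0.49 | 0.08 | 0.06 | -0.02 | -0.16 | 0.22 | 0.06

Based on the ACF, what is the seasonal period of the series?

5

The largest autocorrelation is r_5 = 0.49, with a weaker echo at lag 10 (0.22); the remaining lags stay at or below 0.08.
The dominant spike at lag 5 indicates a seasonal period of 5.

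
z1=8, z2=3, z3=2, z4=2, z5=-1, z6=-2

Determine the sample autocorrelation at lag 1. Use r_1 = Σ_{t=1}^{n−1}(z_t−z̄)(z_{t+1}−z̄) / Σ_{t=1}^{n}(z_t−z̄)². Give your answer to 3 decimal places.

Mean z̄ = (8 + 3 + 2 + 2 − 1 − 2)/6 = 2.0000
Deviations from mean: 6.0000, 1.0000, 0.0000, 0.0000, -3.0000, -4.0000
Numerator Σ_{t=1}^{5}(z_t−z̄)(z_{t+1}−z̄) = 18.0000
Denominator Σ(z_t−z̄)² = 62.0000
r_1 = 18.0000 / 62.0000 = 0.290

0.290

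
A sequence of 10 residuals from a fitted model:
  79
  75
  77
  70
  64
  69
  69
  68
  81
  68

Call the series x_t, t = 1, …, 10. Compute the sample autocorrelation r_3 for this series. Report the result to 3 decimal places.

Mean x̄ = (79 + 75 + 77 + 70 + 64 + 69 + 69 + 68 + 81 + 68)/10 = 72.0000
Numerator Σ_{t=1}^{7}(x_t−x̄)(x_{t+3}−x̄) = -30.0000
Denominator Σ(x_t−x̄)² = 282.0000
r_3 = -30.0000 / 282.0000 = -0.106

-0.106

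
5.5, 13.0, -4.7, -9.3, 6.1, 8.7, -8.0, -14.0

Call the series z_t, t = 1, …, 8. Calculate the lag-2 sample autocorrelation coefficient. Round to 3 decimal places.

-0.628

Mean z̄ = (5.5 + 13.0 − 4.7 − 9.3 + 6.1 + 8.7 − 8.0 − 14.0)/8 = -0.3375
Deviations from mean: 5.8375, 13.3375, -4.3625, -8.9625, 6.4375, 9.0375, -7.6625, -13.6625
Σ(z_t−z̄)(z_{t+2}−z̄) = (-25.4661) + (-119.5373) + (-28.0836) + (-80.9986) + (-49.3273) + (-123.4748) = -426.8878
Denominator Σ(z_t−z̄)² = 679.8188
r_2 = -426.8878 / 679.8188 = -0.628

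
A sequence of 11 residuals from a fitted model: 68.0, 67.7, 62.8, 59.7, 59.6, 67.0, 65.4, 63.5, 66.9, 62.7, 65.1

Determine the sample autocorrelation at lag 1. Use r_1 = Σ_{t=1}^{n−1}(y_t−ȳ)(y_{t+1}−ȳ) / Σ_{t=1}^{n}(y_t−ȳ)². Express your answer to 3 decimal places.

Mean ȳ = (68.0 + 67.7 + 62.8 + 59.7 + 59.6 + 67.0 + 65.4 + 63.5 + 66.9 + 62.7 + 65.1)/11 = 64.4000
Numerator Σ_{t=1}^{10}(y_t−ȳ)(y_{t+1}−ȳ) = 18.2100
Denominator Σ(y_t−ȳ)² = 89.7400
r_1 = 18.2100 / 89.7400 = 0.203

0.203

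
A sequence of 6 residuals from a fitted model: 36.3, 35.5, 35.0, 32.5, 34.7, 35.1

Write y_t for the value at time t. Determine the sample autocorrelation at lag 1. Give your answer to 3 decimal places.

0.123

Mean ȳ = (36.3 + 35.5 + 35.0 + 32.5 + 34.7 + 35.1)/6 = 34.8500
Σ(y_t−ȳ)(y_{t+1}−ȳ) = (0.9425) + (0.0975) + (-0.3525) + (0.3525) + (-0.0375) = 1.0025
Denominator Σ(y_t−ȳ)² = 8.1550
r_1 = 1.0025 / 8.1550 = 0.123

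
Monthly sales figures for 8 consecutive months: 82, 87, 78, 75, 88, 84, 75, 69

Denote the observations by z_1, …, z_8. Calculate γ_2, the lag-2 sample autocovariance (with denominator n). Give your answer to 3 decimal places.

-19.734

Mean z̄ = (82 + 87 + 78 + 75 + 88 + 84 + 75 + 69)/8 = 79.7500
Deviations: 2.2500, 7.2500, -1.7500, -4.7500, 8.2500, 4.2500, -4.7500, -10.7500
Σ_{t=1}^{6}(z_t−z̄)(z_{t+2}−z̄) = -157.8750
γ_2 = -157.8750 / 8 = -19.734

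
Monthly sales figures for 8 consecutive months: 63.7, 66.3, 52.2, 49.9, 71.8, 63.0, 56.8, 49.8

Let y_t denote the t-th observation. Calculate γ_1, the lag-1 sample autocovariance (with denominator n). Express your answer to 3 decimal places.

-1.056

Mean ȳ = (63.7 + 66.3 + 52.2 + 49.9 + 71.8 + 63.0 + 56.8 + 49.8)/8 = 59.1875
Deviations: 4.5125, 7.1125, -6.9875, -9.2875, 12.6125, 3.8125, -2.3875, -9.3875
Σ_{t=1}^{7}(y_t−ȳ)(y_{t+1}−ȳ) = -8.4502
γ_1 = -8.4502 / 8 = -1.056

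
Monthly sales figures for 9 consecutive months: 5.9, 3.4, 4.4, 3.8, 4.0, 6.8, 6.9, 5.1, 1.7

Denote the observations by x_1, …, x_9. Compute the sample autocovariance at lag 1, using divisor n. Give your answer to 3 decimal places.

0.290

Mean x̄ = (5.9 + 3.4 + 4.4 + 3.8 + 4.0 + 6.8 + 6.9 + 5.1 + 1.7)/9 = 4.6667
Σ_{t=1}^{8}(x_t−x̄)(x_{t+1}−x̄) = 2.6089
γ_1 = 2.6089 / 9 = 0.290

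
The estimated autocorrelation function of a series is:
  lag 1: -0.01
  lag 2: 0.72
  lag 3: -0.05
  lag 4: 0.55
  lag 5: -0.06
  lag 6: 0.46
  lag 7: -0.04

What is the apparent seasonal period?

The largest autocorrelation is r_2 = 0.72, with weaker echoes at lags 4 (0.55) and 6 (0.46); the remaining lags stay at or below -0.01.
The dominant spike at lag 2 indicates a seasonal period of 2.

2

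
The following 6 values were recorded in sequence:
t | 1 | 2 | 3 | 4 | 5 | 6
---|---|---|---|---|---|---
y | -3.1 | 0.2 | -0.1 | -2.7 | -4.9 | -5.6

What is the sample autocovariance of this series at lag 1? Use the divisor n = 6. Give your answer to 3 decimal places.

Mean ȳ = (-3.1 + 0.2 − 0.1 − 2.7 − 4.9 − 5.6)/6 = -2.7000
Σ_{t=1}^{5}(y_t−ȳ)(y_{t+1}−ȳ) = 12.7600
γ_1 = 12.7600 / 6 = 2.127

2.127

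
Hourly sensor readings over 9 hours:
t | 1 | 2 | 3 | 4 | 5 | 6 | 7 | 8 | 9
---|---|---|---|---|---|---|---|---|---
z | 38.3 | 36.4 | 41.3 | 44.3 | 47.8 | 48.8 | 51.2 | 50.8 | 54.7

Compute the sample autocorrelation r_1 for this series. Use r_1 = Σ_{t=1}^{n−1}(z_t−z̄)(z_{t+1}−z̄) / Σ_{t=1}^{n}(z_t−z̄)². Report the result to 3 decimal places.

Mean z̄ = (38.3 + 36.4 + 41.3 + 44.3 + 47.8 + 48.8 + 51.2 + 50.8 + 54.7)/9 = 45.9556
Numerator Σ_{t=1}^{8}(z_t−z̄)(z_{t+1}−z̄) = 210.2258
Denominator Σ(z_t−z̄)² = 313.2622
r_1 = 210.2258 / 313.2622 = 0.671

0.671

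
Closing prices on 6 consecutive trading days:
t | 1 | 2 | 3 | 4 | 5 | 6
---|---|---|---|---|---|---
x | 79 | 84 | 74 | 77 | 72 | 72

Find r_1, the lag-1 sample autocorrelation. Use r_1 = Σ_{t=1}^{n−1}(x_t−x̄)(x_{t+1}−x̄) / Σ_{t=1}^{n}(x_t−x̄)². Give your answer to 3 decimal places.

Mean x̄ = (79 + 84 + 74 + 77 + 72 + 72)/6 = 76.3333
Deviations from mean: 2.6667, 7.6667, -2.3333, 0.6667, -4.3333, -4.3333
Σ(x_t−x̄)(x_{t+1}−x̄) = (20.4444) + (-17.8889) + (-1.5556) + (-2.8889) + (18.7778) = 16.8889
Denominator Σ(x_t−x̄)² = 109.3333
r_1 = 16.8889 / 109.3333 = 0.154

0.154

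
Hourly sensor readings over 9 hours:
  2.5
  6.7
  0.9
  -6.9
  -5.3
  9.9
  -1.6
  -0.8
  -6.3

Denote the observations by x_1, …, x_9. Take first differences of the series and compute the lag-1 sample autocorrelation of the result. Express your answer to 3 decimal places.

First differences Δx: 4.2, -5.8, -7.8, 1.6, 15.2, -11.5, 0.8, -5.5
Mean of differences = -1.1000
Numerator Σ(Δx_t−Δx̄)(Δx_{t+1}−Δx̄) = -165.1400
Denominator Σ(Δx_t−Δx̄)² = 499.1800
r_1(Δx) = -165.1400 / 499.1800 = -0.331

-0.331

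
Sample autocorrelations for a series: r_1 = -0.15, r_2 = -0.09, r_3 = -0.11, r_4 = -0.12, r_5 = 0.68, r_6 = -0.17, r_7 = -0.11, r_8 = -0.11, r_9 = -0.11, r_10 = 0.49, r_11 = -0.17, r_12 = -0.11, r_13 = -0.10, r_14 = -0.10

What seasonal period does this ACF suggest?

5

The largest autocorrelation is r_5 = 0.68, with a weaker echo at lag 10 (0.49); the remaining lags stay at or below -0.09.
The dominant spike at lag 5 indicates a seasonal period of 5.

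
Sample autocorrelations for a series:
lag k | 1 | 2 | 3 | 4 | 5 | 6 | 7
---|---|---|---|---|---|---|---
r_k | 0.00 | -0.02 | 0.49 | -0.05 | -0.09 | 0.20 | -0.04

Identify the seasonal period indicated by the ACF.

The largest autocorrelation is r_3 = 0.49, with a weaker echo at lag 6 (0.20); the remaining lags stay at or below 0.00.
The dominant spike at lag 3 indicates a seasonal period of 3.

3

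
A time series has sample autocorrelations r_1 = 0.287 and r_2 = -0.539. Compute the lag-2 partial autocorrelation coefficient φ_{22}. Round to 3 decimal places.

-0.677

φ_{22} = (r_2 − r_1²) / (1 − r_1²)
r_1² = (0.287)² = 0.082369
Numerator = -0.539 − 0.0824 = -0.6214; denominator = 1 − 0.0824 = 0.9176
φ_{22} = -0.6214 / 0.9176 = -0.677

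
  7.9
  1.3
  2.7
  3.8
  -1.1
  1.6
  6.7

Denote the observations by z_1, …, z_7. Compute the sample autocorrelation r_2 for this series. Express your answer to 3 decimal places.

-0.286

Mean z̄ = (7.9 + 1.3 + 2.7 + 3.8 − 1.1 + 1.6 + 6.7)/7 = 3.2714
Numerator Σ_{t=1}^{5}(z_t−z̄)(z_{t+2}−z̄) = -17.0602
Denominator Σ(z_t−z̄)² = 59.5743
r_2 = -17.0602 / 59.5743 = -0.286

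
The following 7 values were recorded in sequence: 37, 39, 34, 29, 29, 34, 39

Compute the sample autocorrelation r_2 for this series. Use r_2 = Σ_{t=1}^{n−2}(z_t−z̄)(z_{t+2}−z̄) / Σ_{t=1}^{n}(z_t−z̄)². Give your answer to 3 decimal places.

-0.428

Mean z̄ = (37 + 39 + 34 + 29 + 29 + 34 + 39)/7 = 34.4286
Deviations from mean: 2.5714, 4.5714, -0.4286, -5.4286, -5.4286, -0.4286, 4.5714
Numerator Σ_{t=1}^{5}(z_t−z̄)(z_{t+2}−z̄) = -46.0816
Denominator Σ(z_t−z̄)² = 107.7143
r_2 = -46.0816 / 107.7143 = -0.428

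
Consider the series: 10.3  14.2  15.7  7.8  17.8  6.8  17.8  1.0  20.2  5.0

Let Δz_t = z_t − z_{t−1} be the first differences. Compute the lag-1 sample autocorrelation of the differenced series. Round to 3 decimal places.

-0.855

First differences Δz: 3.9, 1.5, -7.9, 10.0, -11.0, 11.0, -16.8, 19.2, -15.2
Mean of differences = -0.5889
Numerator Σ(Δz_t−Δz̄)(Δz_{t+1}−Δz̄) = -1112.0135
Denominator Σ(Δz_t−Δz̄)² = 1300.6689
r_1(Δz) = -1112.0135 / 1300.6689 = -0.855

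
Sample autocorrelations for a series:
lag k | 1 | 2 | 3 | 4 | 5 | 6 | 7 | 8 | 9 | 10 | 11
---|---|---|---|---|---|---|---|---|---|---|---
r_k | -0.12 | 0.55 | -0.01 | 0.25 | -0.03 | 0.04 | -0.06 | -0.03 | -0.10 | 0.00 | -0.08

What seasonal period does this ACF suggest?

2

The largest autocorrelation is r_2 = 0.55, with a weaker echo at lag 4 (0.25); the remaining lags stay at or below 0.04.
The dominant spike at lag 2 indicates a seasonal period of 2.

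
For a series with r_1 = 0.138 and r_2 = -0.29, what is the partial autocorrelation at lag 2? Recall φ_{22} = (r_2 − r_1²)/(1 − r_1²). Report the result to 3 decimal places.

φ_{22} = (r_2 − r_1²) / (1 − r_1²)
r_1² = (0.138)² = 0.019044
Numerator = -0.29 − 0.0190 = -0.3090; denominator = 1 − 0.0190 = 0.9810
φ_{22} = -0.3090 / 0.9810 = -0.315

-0.315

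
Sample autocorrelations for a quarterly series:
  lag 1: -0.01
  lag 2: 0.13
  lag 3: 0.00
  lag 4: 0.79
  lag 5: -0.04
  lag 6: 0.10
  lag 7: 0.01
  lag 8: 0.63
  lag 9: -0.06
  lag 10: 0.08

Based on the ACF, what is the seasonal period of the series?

4

The largest autocorrelation is r_4 = 0.79, with a weaker echo at lag 8 (0.63); the remaining lags stay at or below 0.13.
The dominant spike at lag 4 indicates a seasonal period of 4.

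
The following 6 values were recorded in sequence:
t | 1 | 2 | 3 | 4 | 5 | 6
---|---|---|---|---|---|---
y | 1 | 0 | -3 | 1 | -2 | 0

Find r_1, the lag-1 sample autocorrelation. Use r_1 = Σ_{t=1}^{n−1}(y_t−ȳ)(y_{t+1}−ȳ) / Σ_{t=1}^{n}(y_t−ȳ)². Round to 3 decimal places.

-0.537

Mean ȳ = (1 + 0 − 3 + 1 − 2 + 0)/6 = -0.5000
Deviations from mean: 1.5000, 0.5000, -2.5000, 1.5000, -1.5000, 0.5000
Σ(y_t−ȳ)(y_{t+1}−ȳ) = (0.7500) + (-1.2500) + (-3.7500) + (-2.2500) + (-0.7500) = -7.2500
Denominator Σ(y_t−ȳ)² = 13.5000
r_1 = -7.2500 / 13.5000 = -0.537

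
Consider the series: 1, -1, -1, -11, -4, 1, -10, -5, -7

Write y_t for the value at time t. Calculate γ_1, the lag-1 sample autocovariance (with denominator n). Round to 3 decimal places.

Mean ȳ = (1 − 1 − 1 − 11 − 4 + 1 − 10 − 5 − 7)/9 = -4.1111
Σ_{t=1}^{8}(y_t−ȳ)(y_{t+1}−ȳ) = -18.3457
γ_1 = -18.3457 / 9 = -2.038

-2.038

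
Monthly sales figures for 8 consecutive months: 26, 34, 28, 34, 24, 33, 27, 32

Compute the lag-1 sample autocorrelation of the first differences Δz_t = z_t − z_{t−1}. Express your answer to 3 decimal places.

-0.839

First differences Δz: 8, -6, 6, -10, 9, -6, 5
Mean of differences = 0.8571
Numerator Σ(Δz_t−Δz̄)(Δz_{t+1}−Δz̄) = -312.7347
Denominator Σ(Δz_t−Δz̄)² = 372.8571
r_1(Δz) = -312.7347 / 372.8571 = -0.839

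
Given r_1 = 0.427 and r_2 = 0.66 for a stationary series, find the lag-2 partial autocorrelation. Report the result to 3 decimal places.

φ_{22} = (r_2 − r_1²) / (1 − r_1²)
r_1² = (0.427)² = 0.182329
Numerator = 0.66 − 0.1823 = 0.4777; denominator = 1 − 0.1823 = 0.8177
φ_{22} = 0.4777 / 0.8177 = 0.584

0.584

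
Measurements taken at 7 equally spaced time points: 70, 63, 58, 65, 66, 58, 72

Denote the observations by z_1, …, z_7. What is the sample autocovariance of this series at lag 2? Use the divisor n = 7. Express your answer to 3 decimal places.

Mean z̄ = (70 + 63 + 58 + 65 + 66 + 58 + 72)/7 = 64.5714
Deviations: 5.4286, -1.5714, -6.5714, 0.4286, 1.4286, -6.5714, 7.4286
Σ_{t=1}^{5}(z_t−z̄)(z_{t+2}−z̄) = -37.9388
γ_2 = -37.9388 / 7 = -5.420

-5.420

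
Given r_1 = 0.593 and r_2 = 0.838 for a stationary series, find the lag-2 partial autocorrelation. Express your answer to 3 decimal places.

φ_{22} = (r_2 − r_1²) / (1 − r_1²)
r_1² = (0.593)² = 0.351649
Numerator = 0.838 − 0.3516 = 0.4864; denominator = 1 − 0.3516 = 0.6484
φ_{22} = 0.4864 / 0.6484 = 0.750

0.750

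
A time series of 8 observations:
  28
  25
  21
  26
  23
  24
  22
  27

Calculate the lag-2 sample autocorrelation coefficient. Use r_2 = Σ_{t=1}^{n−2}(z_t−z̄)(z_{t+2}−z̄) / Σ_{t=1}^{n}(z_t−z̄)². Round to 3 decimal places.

-0.107

Mean z̄ = (28 + 25 + 21 + 26 + 23 + 24 + 22 + 27)/8 = 24.5000
Deviations from mean: 3.5000, 0.5000, -3.5000, 1.5000, -1.5000, -0.5000, -2.5000, 2.5000
Σ(z_t−z̄)(z_{t+2}−z̄) = (-12.2500) + (0.7500) + (5.2500) + (-0.7500) + (3.7500) + (-1.2500) = -4.5000
Denominator Σ(z_t−z̄)² = 42.0000
r_2 = -4.5000 / 42.0000 = -0.107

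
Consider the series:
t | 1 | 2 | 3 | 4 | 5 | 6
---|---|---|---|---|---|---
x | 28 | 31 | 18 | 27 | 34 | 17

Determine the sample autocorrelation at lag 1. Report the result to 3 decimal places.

Mean x̄ = (28 + 31 + 18 + 27 + 34 + 17)/6 = 25.8333
Deviations from mean: 2.1667, 5.1667, -7.8333, 1.1667, 8.1667, -8.8333
Numerator Σ_{t=1}^{5}(x_t−x̄)(x_{t+1}−x̄) = -101.0278
Denominator Σ(x_t−x̄)² = 238.8333
r_1 = -101.0278 / 238.8333 = -0.423

-0.423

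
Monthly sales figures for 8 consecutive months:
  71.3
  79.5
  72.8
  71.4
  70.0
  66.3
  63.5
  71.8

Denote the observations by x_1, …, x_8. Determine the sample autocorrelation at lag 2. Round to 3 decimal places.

0.021

Mean x̄ = (71.3 + 79.5 + 72.8 + 71.4 + 70.0 + 66.3 + 63.5 + 71.8)/8 = 70.8250
Σ(x_t−x̄)(x_{t+2}−x̄) = (0.9381) + (4.9881) + (-1.6294) + (-2.6019) + (6.0431) + (-4.4119) = 3.3263
Denominator Σ(x_t−x̄)² = 155.4750
r_2 = 3.3263 / 155.4750 = 0.021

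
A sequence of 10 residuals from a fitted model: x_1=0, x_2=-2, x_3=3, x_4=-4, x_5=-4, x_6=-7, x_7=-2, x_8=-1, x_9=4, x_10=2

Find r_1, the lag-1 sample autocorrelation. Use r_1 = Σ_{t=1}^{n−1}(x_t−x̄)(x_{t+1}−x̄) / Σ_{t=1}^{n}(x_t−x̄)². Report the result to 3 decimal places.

0.285

Mean x̄ = (0 − 2 + 3 − 4 − 4 − 7 − 2 − 1 + 4 + 2)/10 = -1.1000
Numerator Σ_{t=1}^{9}(x_t−x̄)(x_{t+1}−x̄) = 30.4900
Denominator Σ(x_t−x̄)² = 106.9000
r_1 = 30.4900 / 106.9000 = 0.285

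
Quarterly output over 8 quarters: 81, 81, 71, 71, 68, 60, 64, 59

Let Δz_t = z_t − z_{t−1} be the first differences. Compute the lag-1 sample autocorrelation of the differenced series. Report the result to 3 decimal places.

First differences Δz: 0, -10, 0, -3, -8, 4, -5
Mean of differences = -3.1429
Numerator Σ(Δz_t−Δz̄)(Δz_{t+1}−Δz̄) = -91.3061
Denominator Σ(Δz_t−Δz̄)² = 144.8571
r_1(Δz) = -91.3061 / 144.8571 = -0.630

-0.630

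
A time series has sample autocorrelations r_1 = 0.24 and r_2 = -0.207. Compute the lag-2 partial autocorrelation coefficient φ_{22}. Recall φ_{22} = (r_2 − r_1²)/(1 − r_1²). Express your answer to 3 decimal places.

-0.281

φ_{22} = (r_2 − r_1²) / (1 − r_1²)
r_1² = (0.24)² = 0.0576
Numerator = -0.207 − 0.0576 = -0.2646; denominator = 1 − 0.0576 = 0.9424
φ_{22} = -0.2646 / 0.9424 = -0.281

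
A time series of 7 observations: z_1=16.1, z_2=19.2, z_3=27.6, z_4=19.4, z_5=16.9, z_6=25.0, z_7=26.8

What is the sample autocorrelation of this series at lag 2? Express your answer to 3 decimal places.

-0.639

Mean z̄ = (16.1 + 19.2 + 27.6 + 19.4 + 16.9 + 25.0 + 26.8)/7 = 21.5714
Numerator Σ_{t=1}^{5}(z_t−z̄)(z_{t+2}−z̄) = -87.8673
Denominator Σ(z_t−z̄)² = 137.5343
r_2 = -87.8673 / 137.5343 = -0.639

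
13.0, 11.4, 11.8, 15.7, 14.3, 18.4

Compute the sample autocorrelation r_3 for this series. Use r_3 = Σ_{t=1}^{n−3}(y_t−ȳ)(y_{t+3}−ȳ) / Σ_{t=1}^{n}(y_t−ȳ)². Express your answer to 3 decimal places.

Mean ȳ = (13.0 + 11.4 + 11.8 + 15.7 + 14.3 + 18.4)/6 = 14.1000
Deviations from mean: -1.1000, -2.7000, -2.3000, 1.6000, 0.2000, 4.3000
Σ(y_t−ȳ)(y_{t+3}−ȳ) = (-1.7600) + (-0.5400) + (-9.8900) = -12.1900
Denominator Σ(y_t−ȳ)² = 34.8800
r_3 = -12.1900 / 34.8800 = -0.349

-0.349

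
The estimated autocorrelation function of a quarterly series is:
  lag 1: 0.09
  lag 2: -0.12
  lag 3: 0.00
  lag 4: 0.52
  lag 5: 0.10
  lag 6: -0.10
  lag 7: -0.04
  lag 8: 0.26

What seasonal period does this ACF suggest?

The largest autocorrelation is r_4 = 0.52, with a weaker echo at lag 8 (0.26); the remaining lags stay at or below 0.10.
The dominant spike at lag 4 indicates a seasonal period of 4.

4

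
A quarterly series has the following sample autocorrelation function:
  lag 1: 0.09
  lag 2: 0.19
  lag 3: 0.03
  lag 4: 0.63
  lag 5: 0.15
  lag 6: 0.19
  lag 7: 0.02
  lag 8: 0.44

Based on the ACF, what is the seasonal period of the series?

4

The largest autocorrelation is r_4 = 0.63, with a weaker echo at lag 8 (0.44); the remaining lags stay at or below 0.19.
The dominant spike at lag 4 indicates a seasonal period of 4.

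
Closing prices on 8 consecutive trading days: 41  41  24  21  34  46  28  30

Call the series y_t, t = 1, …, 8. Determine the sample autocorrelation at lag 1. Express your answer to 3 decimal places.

Mean ȳ = (41 + 41 + 24 + 21 + 34 + 46 + 28 + 30)/8 = 33.1250
Numerator Σ_{t=1}^{7}(y_t−ȳ)(y_{t+1}−ȳ) = 51.4844
Denominator Σ(y_t−ȳ)² = 556.8750
r_1 = 51.4844 / 556.8750 = 0.092

0.092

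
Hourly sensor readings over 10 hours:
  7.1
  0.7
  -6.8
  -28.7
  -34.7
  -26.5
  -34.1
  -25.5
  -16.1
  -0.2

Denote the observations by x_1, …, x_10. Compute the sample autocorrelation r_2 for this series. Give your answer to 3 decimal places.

0.102

Mean x̄ = (7.1 + 0.7 − 6.8 − 28.7 − 34.7 − 26.5 − 34.1 − 25.5 − 16.1 − 0.2)/10 = -16.4800
Numerator Σ_{t=1}^{8}(x_t−x̄)(x_{t+2}−x̄) = 222.2652
Denominator Σ(x_t−x̄)² = 2183.5760
r_2 = 222.2652 / 2183.5760 = 0.102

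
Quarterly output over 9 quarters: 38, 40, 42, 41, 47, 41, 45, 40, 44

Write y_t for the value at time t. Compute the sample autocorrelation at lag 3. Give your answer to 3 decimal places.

Mean ȳ = (38 + 40 + 42 + 41 + 47 + 41 + 45 + 40 + 44)/9 = 42.0000
Σ(y_t−ȳ)(y_{t+3}−ȳ) = (4.0000) + (-10.0000) + (0.0000) + (-3.0000) + (-10.0000) + (-2.0000) = -21.0000
Denominator Σ(y_t−ȳ)² = 64.0000
r_3 = -21.0000 / 64.0000 = -0.328

-0.328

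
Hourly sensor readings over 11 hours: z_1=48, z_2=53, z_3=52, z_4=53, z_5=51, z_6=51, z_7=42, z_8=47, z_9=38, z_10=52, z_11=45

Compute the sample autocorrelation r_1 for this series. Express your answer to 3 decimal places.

Mean z̄ = (48 + 53 + 52 + 53 + 51 + 51 + 42 + 47 + 38 + 52 + 45)/11 = 48.3636
Numerator Σ_{t=1}^{10}(z_t−z̄)(z_{t+1}−z̄) = 7.3223
Denominator Σ(z_t−z̄)² = 244.5455
r_1 = 7.3223 / 244.5455 = 0.030

0.030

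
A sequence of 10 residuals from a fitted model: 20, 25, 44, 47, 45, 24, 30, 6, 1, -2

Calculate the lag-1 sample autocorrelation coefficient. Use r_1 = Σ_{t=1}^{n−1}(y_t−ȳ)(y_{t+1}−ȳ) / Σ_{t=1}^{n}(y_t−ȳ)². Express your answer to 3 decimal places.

Mean ȳ = (20 + 25 + 44 + 47 + 45 + 24 + 30 + 6 + 1 − 2)/10 = 24.0000
Numerator Σ_{t=1}^{9}(y_t−ȳ)(y_{t+1}−ȳ) = 1863.0000
Denominator Σ(y_t−ȳ)² = 2952.0000
r_1 = 1863.0000 / 2952.0000 = 0.631

0.631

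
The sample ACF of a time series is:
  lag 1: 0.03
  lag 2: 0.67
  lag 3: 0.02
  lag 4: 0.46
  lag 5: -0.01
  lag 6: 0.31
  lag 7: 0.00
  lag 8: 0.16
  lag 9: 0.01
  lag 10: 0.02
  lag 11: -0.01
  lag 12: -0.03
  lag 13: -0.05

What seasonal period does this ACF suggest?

2

The largest autocorrelation is r_2 = 0.67, with weaker echoes at lags 4 (0.46), 6 (0.31) and 8 (0.16); the remaining lags stay at or below 0.03.
The dominant spike at lag 2 indicates a seasonal period of 2.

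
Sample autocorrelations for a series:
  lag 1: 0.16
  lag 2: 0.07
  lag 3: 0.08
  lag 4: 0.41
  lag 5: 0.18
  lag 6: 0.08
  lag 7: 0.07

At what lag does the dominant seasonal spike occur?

4

The largest autocorrelation is r_4 = 0.41; the remaining lags stay at or below 0.18.
The dominant spike at lag 4 indicates a seasonal period of 4.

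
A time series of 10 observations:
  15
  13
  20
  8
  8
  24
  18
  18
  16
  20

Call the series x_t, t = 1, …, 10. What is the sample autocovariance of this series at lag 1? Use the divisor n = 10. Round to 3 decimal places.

-2.100

Mean x̄ = (15 + 13 + 20 + 8 + 8 + 24 + 18 + 18 + 16 + 20)/10 = 16.0000
Σ_{t=1}^{9}(x_t−x̄)(x_{t+1}−x̄) = -21.0000
γ_1 = -21.0000 / 10 = -2.100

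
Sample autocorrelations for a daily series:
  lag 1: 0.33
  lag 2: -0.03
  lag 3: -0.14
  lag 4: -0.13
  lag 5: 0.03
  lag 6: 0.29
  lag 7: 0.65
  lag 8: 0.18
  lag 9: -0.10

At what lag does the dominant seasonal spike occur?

The largest autocorrelation is r_7 = 0.65; the remaining lags stay at or below 0.33.
The dominant spike at lag 7 indicates a seasonal period of 7.

7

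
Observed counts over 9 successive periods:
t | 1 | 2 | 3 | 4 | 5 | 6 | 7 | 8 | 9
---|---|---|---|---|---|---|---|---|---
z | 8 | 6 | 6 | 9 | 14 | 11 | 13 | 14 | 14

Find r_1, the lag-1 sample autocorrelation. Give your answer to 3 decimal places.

Mean z̄ = (8 + 6 + 6 + 9 + 14 + 11 + 13 + 14 + 14)/9 = 10.5556
Numerator Σ_{t=1}^{8}(z_t−z̄)(z_{t+1}−z̄) = 57.0247
Denominator Σ(z_t−z̄)² = 92.2222
r_1 = 57.0247 / 92.2222 = 0.618

0.618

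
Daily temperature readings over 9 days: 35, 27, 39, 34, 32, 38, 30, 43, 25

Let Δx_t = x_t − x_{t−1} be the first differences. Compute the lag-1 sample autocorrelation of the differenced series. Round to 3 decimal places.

First differences Δx: -8, 12, -5, -2, 6, -8, 13, -18
Mean of differences = -1.2500
Numerator Σ(Δx_t−Δx̄)(Δx_{t+1}−Δx̄) = -525.5625
Denominator Σ(Δx_t−Δx̄)² = 817.5000
r_1(Δx) = -525.5625 / 817.5000 = -0.643

-0.643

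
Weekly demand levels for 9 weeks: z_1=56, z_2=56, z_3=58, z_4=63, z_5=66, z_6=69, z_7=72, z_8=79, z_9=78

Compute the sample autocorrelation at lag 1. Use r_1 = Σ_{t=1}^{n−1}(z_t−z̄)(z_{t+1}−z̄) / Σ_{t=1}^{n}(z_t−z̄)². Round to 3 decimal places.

Mean z̄ = (56 + 56 + 58 + 63 + 66 + 69 + 72 + 79 + 78)/9 = 66.3333
Numerator Σ_{t=1}^{8}(z_t−z̄)(z_{t+1}−z̄) = 455.5556
Denominator Σ(z_t−z̄)² = 630.0000
r_1 = 455.5556 / 630.0000 = 0.723

0.723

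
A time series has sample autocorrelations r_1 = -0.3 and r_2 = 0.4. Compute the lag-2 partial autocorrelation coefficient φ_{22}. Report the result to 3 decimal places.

φ_{22} = (r_2 − r_1²) / (1 − r_1²)
r_1² = (-0.3)² = 0.09
Numerator = 0.4 − 0.0900 = 0.3100; denominator = 1 − 0.0900 = 0.9100
φ_{22} = 0.3100 / 0.9100 = 0.341

0.341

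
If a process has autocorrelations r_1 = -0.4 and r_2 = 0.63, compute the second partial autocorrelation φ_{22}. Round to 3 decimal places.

φ_{22} = (r_2 − r_1²) / (1 − r_1²)
r_1² = (-0.4)² = 0.16
Numerator = 0.63 − 0.1600 = 0.4700; denominator = 1 − 0.1600 = 0.8400
φ_{22} = 0.4700 / 0.8400 = 0.560

0.560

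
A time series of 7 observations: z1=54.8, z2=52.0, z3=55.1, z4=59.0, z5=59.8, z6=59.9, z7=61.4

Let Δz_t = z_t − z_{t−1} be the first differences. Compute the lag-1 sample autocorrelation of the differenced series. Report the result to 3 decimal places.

First differences Δz: -2.8, 3.1, 3.9, 0.8, 0.1, 1.5
Mean of differences = 1.1000
Numerator Σ(Δz_t−Δz̄)(Δz_{t+1}−Δz̄) = -3.1400
Denominator Σ(Δz_t−Δz̄)² = 28.3000
r_1(Δz) = -3.1400 / 28.3000 = -0.111

-0.111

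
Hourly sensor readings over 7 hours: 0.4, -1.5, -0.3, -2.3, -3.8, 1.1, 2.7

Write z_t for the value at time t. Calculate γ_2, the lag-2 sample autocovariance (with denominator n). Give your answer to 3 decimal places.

Mean z̄ = (0.4 − 1.5 − 0.3 − 2.3 − 3.8 + 1.1 + 2.7)/7 = -0.5286
Σ_{t=1}^{5}(z_t−z̄)(z_{t+2}−z̄) = -12.2616
γ_2 = -12.2616 / 7 = -1.752

-1.752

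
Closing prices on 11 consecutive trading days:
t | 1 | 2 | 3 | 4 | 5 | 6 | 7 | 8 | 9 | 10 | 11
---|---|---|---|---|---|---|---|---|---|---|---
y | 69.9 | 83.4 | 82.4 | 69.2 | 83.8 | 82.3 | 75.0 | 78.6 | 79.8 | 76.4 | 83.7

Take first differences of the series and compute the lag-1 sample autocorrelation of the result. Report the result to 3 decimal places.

First differences Δy: 13.5, -1.0, -13.2, 14.6, -1.5, -7.3, 3.6, 1.2, -3.4, 7.3
Mean of differences = 1.3800
Numerator Σ(Δy_t−Δȳ)(Δy_{t+1}−Δȳ) = -247.0744
Denominator Σ(Δy_t−Δȳ)² = 686.3960
r_1(Δy) = -247.0744 / 686.3960 = -0.360

-0.360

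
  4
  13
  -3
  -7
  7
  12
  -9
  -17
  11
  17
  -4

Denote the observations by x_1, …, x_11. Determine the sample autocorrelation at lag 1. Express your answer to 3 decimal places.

-0.009

Mean x̄ = (4 + 13 − 3 − 7 + 7 + 12 − 9 − 17 + 11 + 17 − 4)/11 = 2.1818
Numerator Σ_{t=1}^{10}(x_t−x̄)(x_{t+1}−x̄) = -11.1240
Denominator Σ(x_t−x̄)² = 1179.6364
r_1 = -11.1240 / 1179.6364 = -0.009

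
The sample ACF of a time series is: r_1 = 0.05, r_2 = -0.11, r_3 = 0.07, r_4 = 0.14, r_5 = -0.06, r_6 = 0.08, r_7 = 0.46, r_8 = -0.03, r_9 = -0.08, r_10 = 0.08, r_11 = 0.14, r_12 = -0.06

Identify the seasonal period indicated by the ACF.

7

The largest autocorrelation is r_7 = 0.46; the remaining lags stay at or below 0.14.
The dominant spike at lag 7 indicates a seasonal period of 7.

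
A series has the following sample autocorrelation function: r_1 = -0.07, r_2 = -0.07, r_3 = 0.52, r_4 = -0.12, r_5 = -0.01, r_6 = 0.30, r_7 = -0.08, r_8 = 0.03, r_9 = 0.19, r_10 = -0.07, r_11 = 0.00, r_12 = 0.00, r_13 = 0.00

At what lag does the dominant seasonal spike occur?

The largest autocorrelation is r_3 = 0.52, with weaker echoes at lags 6 (0.30) and 9 (0.19); the remaining lags stay at or below 0.03.
The dominant spike at lag 3 indicates a seasonal period of 3.

3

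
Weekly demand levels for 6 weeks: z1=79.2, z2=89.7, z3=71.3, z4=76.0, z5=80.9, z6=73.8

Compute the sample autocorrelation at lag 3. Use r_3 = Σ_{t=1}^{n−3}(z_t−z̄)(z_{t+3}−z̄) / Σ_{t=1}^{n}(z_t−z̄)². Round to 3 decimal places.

Mean z̄ = (79.2 + 89.7 + 71.3 + 76.0 + 80.9 + 73.8)/6 = 78.4833
Deviations from mean: 0.7167, 11.2167, -7.1833, -2.4833, 2.4167, -4.6833
Σ(z_t−z̄)(z_{t+3}−z̄) = (-1.7797) + (27.1069) + (33.6419) = 58.9692
Denominator Σ(z_t−z̄)² = 211.8683
r_3 = 58.9692 / 211.8683 = 0.278

0.278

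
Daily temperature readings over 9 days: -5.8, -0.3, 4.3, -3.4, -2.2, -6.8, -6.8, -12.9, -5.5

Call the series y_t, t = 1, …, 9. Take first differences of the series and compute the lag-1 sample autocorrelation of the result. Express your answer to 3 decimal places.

First differences Δy: 5.5, 4.6, -7.7, 1.2, -4.6, 0.0, -6.1, 7.4
Mean of differences = 0.0375
Numerator Σ(Δy_t−Δȳ)(Δy_{t+1}−Δȳ) = -69.5489
Denominator Σ(Δy_t−Δȳ)² = 225.2588
r_1(Δy) = -69.5489 / 225.2588 = -0.309

-0.309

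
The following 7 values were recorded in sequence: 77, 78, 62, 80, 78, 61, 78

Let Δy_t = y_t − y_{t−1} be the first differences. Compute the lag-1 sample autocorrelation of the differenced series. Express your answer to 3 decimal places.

-0.509

First differences Δy: 1, -16, 18, -2, -17, 17
Mean of differences = 0.1667
Numerator Σ(Δy_t−Δȳ)(Δy_{t+1}−Δȳ) = -592.1944
Denominator Σ(Δy_t−Δȳ)² = 1162.8333
r_1(Δy) = -592.1944 / 1162.8333 = -0.509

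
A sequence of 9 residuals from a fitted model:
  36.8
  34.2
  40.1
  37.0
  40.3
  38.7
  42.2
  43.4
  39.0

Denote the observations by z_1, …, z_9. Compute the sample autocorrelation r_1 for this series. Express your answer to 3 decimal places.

Mean z̄ = (36.8 + 34.2 + 40.1 + 37.0 + 40.3 + 38.7 + 42.2 + 43.4 + 39.0)/9 = 39.0778
Numerator Σ_{t=1}^{8}(z_t−z̄)(z_{t+1}−z̄) = 12.9784
Denominator Σ(z_t−z̄)² = 64.4156
r_1 = 12.9784 / 64.4156 = 0.201

0.201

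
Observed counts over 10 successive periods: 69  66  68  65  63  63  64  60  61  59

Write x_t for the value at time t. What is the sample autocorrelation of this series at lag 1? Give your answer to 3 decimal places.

Mean x̄ = (69 + 66 + 68 + 65 + 63 + 63 + 64 + 60 + 61 + 59)/10 = 63.8000
Numerator Σ_{t=1}^{9}(x_t−x̄)(x_{t+1}−x̄) = 48.5600
Denominator Σ(x_t−x̄)² = 97.6000
r_1 = 48.5600 / 97.6000 = 0.498

0.498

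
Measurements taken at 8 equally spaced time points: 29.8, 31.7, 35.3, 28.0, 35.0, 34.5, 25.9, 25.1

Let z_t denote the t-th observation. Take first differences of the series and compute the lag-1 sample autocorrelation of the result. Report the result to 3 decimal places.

-0.353

First differences Δz: 1.9, 3.6, -7.3, 7.0, -0.5, -8.6, -0.8
Mean of differences = -0.6714
Numerator Σ(Δz_t−Δz̄)(Δz_{t+1}−Δz̄) = -67.2051
Denominator Σ(Δz_t−Δz̄)² = 190.5543
r_1(Δz) = -67.2051 / 190.5543 = -0.353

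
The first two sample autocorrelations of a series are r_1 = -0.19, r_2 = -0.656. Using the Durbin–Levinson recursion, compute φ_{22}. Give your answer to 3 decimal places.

φ_{22} = (r_2 − r_1²) / (1 − r_1²)
r_1² = (-0.19)² = 0.0361
Numerator = -0.656 − 0.0361 = -0.6921; denominator = 1 − 0.0361 = 0.9639
φ_{22} = -0.6921 / 0.9639 = -0.718

-0.718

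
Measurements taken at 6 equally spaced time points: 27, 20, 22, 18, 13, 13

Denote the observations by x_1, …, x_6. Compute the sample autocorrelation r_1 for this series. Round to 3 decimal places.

0.337

Mean x̄ = (27 + 20 + 22 + 18 + 13 + 13)/6 = 18.8333
Numerator Σ_{t=1}^{5}(x_t−x̄)(x_{t+1}−x̄) = 49.4722
Denominator Σ(x_t−x̄)² = 146.8333
r_1 = 49.4722 / 146.8333 = 0.337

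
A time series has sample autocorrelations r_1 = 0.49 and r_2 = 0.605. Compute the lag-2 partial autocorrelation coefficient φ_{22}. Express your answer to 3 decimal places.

φ_{22} = (r_2 − r_1²) / (1 − r_1²)
r_1² = (0.49)² = 0.2401
Numerator = 0.605 − 0.2401 = 0.3649; denominator = 1 − 0.2401 = 0.7599
φ_{22} = 0.3649 / 0.7599 = 0.480

0.480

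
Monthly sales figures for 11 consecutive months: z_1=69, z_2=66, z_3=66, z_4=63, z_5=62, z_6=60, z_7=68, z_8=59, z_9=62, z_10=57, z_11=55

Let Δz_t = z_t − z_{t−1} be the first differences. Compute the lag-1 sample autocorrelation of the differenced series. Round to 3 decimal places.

-0.695

First differences Δz: -3, 0, -3, -1, -2, 8, -9, 3, -5, -2
Mean of differences = -1.4000
Numerator Σ(Δz_t−Δz̄)(Δz_{t+1}−Δz̄) = -129.5600
Denominator Σ(Δz_t−Δz̄)² = 186.4000
r_1(Δz) = -129.5600 / 186.4000 = -0.695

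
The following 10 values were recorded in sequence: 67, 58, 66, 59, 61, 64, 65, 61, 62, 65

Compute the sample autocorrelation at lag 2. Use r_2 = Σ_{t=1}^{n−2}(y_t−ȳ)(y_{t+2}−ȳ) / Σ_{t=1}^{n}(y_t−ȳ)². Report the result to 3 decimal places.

0.114

Mean ȳ = (67 + 58 + 66 + 59 + 61 + 64 + 65 + 61 + 62 + 65)/10 = 62.8000
Numerator Σ_{t=1}^{8}(y_t−ȳ)(y_{t+2}−ȳ) = 9.5200
Denominator Σ(y_t−ȳ)² = 83.6000
r_2 = 9.5200 / 83.6000 = 0.114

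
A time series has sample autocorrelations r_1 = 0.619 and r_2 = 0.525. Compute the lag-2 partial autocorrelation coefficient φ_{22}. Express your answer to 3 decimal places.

φ_{22} = (r_2 − r_1²) / (1 − r_1²)
r_1² = (0.619)² = 0.383161
Numerator = 0.525 − 0.3832 = 0.1418; denominator = 1 − 0.3832 = 0.6168
φ_{22} = 0.1418 / 0.6168 = 0.230

0.230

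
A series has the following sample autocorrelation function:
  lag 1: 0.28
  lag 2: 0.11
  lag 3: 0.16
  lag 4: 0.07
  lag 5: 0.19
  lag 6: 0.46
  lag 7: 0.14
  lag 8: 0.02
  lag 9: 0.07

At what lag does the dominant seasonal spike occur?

6

The largest autocorrelation is r_6 = 0.46; the remaining lags stay at or below 0.28. The elevated value at lag 1 (0.28), dropping to 0.11 at lag 2, reflects decaying short-term dependence rather than seasonality.
The dominant spike at lag 6 indicates a seasonal period of 6.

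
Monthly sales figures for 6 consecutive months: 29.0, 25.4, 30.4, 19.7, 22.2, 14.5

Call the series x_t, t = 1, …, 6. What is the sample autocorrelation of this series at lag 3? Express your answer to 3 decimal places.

-0.479

Mean x̄ = (29.0 + 25.4 + 30.4 + 19.7 + 22.2 + 14.5)/6 = 23.5333
Deviations from mean: 5.4667, 1.8667, 6.8667, -3.8333, -1.3333, -9.0333
Numerator Σ_{t=1}^{3}(x_t−x̄)(x_{t+3}−x̄) = -85.4733
Denominator Σ(x_t−x̄)² = 178.5933
r_3 = -85.4733 / 178.5933 = -0.479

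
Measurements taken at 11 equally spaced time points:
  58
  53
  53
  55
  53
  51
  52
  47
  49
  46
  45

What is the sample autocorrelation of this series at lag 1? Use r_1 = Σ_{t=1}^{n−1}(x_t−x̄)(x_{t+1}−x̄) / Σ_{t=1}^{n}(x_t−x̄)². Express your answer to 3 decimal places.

Mean x̄ = (58 + 53 + 53 + 55 + 53 + 51 + 52 + 47 + 49 + 46 + 45)/11 = 51.0909
Numerator Σ_{t=1}^{10}(x_t−x̄)(x_{t+1}−x̄) = 77.9917
Denominator Σ(x_t−x̄)² = 158.9091
r_1 = 77.9917 / 158.9091 = 0.491

0.491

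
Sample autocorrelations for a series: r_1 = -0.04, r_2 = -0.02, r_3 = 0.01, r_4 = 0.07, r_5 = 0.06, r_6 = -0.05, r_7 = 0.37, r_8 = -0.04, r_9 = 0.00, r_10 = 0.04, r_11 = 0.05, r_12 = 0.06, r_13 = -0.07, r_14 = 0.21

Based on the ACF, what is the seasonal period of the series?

The largest autocorrelation is r_7 = 0.37, with a weaker echo at lag 14 (0.21); the remaining lags stay at or below 0.07.
The dominant spike at lag 7 indicates a seasonal period of 7.

7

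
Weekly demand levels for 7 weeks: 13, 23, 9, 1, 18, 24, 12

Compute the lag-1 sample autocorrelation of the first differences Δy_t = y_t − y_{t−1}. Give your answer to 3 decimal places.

First differences Δy: 10, -14, -8, 17, 6, -12
Mean of differences = -0.1667
Numerator Σ(Δy_t−Δȳ)(Δy_{t+1}−Δȳ) = -133.8611
Denominator Σ(Δy_t−Δȳ)² = 828.8333
r_1(Δy) = -133.8611 / 828.8333 = -0.162

-0.162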